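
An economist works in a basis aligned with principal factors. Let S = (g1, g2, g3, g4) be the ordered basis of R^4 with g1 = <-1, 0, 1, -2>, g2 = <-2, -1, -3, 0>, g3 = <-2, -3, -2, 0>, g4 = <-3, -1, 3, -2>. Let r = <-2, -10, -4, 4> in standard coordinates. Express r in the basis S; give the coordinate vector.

We seek scalars with c_1 g1 + ... + c_4 g4 = r; equivalently solve M c = r where the columns of M are g1, ..., g4.
Solving this 4x4 system gives c = (-2, -2, 4, 0).
Check: -2g1 - 2g2 + 4g3 + 0·g4 = <-2, -10, -4, 4>.

<-2, -2, 4, 0>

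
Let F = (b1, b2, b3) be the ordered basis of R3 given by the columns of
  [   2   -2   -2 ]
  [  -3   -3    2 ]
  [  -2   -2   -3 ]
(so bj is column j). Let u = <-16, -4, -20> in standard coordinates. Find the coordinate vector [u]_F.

Write u = c_1 b1 + ... + c_3 b3 and solve for the c_i.
Gaussian elimination on [M | u] yields c = (0, 4, 4).
Check: 0·b1 + 4b2 + 4b3 = <-16, -4, -20>.

<0, 4, 4>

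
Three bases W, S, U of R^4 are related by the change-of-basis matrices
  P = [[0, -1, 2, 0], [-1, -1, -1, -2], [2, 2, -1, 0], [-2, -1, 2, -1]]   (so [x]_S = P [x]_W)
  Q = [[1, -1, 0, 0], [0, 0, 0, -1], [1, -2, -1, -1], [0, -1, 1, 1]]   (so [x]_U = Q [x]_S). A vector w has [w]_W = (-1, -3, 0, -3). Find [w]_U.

(-7, -8, -17, -10)

Apply P to get S-coordinates (3, 10, -8, 8), then Q to get U-coordinates.
The result is [w]_U = (-7, -8, -17, -10).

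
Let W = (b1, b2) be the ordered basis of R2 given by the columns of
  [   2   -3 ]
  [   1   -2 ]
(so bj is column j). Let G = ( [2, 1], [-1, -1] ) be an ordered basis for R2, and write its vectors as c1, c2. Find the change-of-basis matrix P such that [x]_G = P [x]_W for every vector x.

[[1, -1], [0, 1]]

Let M have columns bj and N have columns cj. Then for every x, N [x]_G = x = M [x]_W, so P = N^(-1) M.
Since det N = -1, N^(-1) has integer entries; multiplying gives P = [[1, -1], [0, 1]].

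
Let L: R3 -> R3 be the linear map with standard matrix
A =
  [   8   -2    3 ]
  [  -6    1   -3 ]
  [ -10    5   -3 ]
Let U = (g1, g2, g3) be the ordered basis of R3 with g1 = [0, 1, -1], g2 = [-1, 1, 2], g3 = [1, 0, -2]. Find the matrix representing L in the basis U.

[[2, -1, 0], [2, 2, 0], [-3, -2, 2]]

With P the matrix whose columns are g1, ..., g3, [L]_U = P^(-1) A P.
Column by column: L(g1) = A g1 = [-5, 4, 8]; its U-coordinates [2, 2, -3] give column 1.
Continuing for each basis vector yields [L]_U = [[2, -1, 0], [2, 2, 0], [-3, -2, 2]].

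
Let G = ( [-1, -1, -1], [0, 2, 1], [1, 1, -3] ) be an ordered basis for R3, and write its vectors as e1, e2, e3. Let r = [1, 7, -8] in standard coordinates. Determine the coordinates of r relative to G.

We seek scalars with c_1 e1 + ... + c_3 e3 = r; equivalently solve M c = r where the columns of M are e1, ..., e3.
Solving this 3x3 system gives c = (2, 3, 3).
Check: 2e1 + 3e2 + 3e3 = [1, 7, -8].

[2, 3, 3]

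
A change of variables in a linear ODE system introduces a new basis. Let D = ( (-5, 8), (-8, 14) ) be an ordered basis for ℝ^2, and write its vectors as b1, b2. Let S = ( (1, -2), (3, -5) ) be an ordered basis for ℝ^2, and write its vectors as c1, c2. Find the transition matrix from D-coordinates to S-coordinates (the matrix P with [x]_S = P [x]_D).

[[1, -2], [-2, -2]]

Take x = bj: its D-coordinates are the j-th standard unit vector, so P e_j — column j of P — equals [bj]_S.
b1 = c1 - 2c2, giving column 1 = (1, -2); repeating for each j gives P = [[1, -2], [-2, -2]].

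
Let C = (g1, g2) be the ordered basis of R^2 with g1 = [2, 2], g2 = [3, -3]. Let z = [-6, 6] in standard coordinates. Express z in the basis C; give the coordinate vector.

[0, -2]

[z]_C is the unique c with M c = z, where M has columns g1, g2.
System: 2c_1 + 3c_2 = -6, 2c_1 - 3c_2 = 6; solving gives c_1 = 0, c_2 = -2.
Check: 0·g1 - 2g2 = [-6, 6].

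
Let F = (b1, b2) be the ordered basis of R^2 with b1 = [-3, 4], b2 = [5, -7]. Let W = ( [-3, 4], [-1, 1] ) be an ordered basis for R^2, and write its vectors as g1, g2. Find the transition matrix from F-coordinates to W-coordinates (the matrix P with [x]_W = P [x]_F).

Column j of P is [bj]_W, since P maps F-coordinates to W-coordinates.
Expressing b1 in W: b1 = g1 + 0·g2, so column 1 of P is [1, 0].
Doing the same for each bj gives P = [[1, -2], [0, 1]].

[[1, -2], [0, 1]]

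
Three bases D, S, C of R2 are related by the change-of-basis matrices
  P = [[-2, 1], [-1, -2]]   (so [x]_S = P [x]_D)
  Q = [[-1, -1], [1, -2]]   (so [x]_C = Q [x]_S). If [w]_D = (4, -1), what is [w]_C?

(11, -5)

First [w]_S = P [w]_D = (-9, -2).
Then [w]_C = Q [w]_S = (11, -5).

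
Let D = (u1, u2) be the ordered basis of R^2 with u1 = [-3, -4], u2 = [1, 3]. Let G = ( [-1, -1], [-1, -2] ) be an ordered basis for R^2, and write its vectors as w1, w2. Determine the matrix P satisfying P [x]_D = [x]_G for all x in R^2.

[[2, 1], [1, -2]]

Column j of P is [uj]_G, since P maps D-coordinates to G-coordinates.
Expressing u1 in G: u1 = 2w1 + w2, so column 1 of P is [2, 1].
Doing the same for each uj gives P = [[2, 1], [1, -2]].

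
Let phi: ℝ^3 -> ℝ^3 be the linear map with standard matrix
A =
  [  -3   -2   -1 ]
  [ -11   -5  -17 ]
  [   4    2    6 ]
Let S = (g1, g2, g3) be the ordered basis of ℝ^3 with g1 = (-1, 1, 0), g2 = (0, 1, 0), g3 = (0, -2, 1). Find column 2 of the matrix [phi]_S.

(2, -3, 2)

Compute phi(g2) = A g2 = (-2, -5, 2) in standard coordinates.
Then write this in S-coordinates: solve for y in y_1 g1 + ... + y_3 g3 = (-2, -5, 2).
This gives y = (2, -3, 2), which is column 2 of [phi]_S.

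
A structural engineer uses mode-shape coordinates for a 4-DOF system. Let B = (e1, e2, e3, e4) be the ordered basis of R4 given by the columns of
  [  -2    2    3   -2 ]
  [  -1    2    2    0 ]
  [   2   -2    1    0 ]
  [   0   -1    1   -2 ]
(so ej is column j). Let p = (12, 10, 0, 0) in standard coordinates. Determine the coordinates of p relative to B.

[p]_B is the unique c with M c = p, where M has columns e1, ..., e4.
Solving this 4x4 system gives c = (-2, 0, 4, 2).
Check: -2e1 + 0·e2 + 4e3 + 2e4 = (12, 10, 0, 0).

(-2, 0, 4, 2)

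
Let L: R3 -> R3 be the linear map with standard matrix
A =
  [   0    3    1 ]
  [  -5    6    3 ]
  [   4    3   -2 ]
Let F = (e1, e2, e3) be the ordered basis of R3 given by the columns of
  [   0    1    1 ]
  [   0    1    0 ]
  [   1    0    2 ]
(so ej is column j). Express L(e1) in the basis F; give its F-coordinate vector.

(2, 3, -2)

Column 1 of [L]_F is the F-coordinate vector of L(e1).
In standard coordinates L(e1) = A e1 = (1, 3, -2).
Converting to F: (1, 3, -2) = 2e1 + 3e2 - 2e3, so the coordinate vector is (2, 3, -2).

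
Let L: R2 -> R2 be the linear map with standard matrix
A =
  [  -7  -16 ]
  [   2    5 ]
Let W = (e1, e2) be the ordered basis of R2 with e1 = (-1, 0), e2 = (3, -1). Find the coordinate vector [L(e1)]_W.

(-1, 2)

Compute L(e1) = A e1 = (7, -2) in standard coordinates.
Then write this in W-coordinates: solve for y in y_1 e1 + y_2 e2 = (7, -2).
This gives y = (-1, 2), which is column 1 of [L]_W.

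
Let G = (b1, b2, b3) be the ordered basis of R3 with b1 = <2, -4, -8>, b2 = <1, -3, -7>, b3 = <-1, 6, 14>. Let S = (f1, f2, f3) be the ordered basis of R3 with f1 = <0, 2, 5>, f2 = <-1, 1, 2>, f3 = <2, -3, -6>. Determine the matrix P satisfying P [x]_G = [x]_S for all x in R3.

Column j of P is [bj]_S, since P maps G-coordinates to S-coordinates.
Expressing b1 in S: b1 = 0·f1 + 2f2 + 2f3, so column 1 of P is <0, 2, 2>.
Doing the same for each bj gives P = [[0, -1, 2], [2, -1, -1], [2, 0, -1]].

[[0, -1, 2], [2, -1, -1], [2, 0, -1]]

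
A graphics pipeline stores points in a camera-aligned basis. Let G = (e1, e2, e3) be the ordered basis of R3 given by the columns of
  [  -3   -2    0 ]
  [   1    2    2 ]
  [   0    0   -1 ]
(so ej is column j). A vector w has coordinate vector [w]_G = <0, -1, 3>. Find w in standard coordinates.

By definition w = 0·e1 - e2 + 3e3.
Summing componentwise gives <2, 4, -3>.

<2, 4, -3>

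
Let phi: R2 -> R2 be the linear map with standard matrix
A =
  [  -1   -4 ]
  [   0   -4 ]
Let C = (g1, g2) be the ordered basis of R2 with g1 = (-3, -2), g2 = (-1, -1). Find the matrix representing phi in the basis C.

[[-3, -1], [-2, -2]]

The j-th column of [phi]_C is [phi(gj)]_C.
phi(g1) = A g1 = (11, 8) = -3g1 - 2g2, so column 1 is (-3, -2).
Repeating for g2 and assembling the columns gives [[-3, -1], [-2, -2]].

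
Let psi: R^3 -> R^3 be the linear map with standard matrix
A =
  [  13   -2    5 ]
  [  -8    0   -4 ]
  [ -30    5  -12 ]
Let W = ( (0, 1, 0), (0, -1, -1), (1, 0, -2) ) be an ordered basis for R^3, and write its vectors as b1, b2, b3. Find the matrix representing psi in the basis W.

[[-1, 3, 0], [-1, -1, 0], [-2, -3, 3]]

The j-th column of [psi]_W is [psi(bj)]_W.
psi(b1) = A b1 = (-2, 0, 5) = -b1 - b2 - 2b3, so column 1 is (-1, -1, -2).
Repeating for b2, b3 and assembling the columns gives [[-1, 3, 0], [-1, -1, 0], [-2, -3, 3]].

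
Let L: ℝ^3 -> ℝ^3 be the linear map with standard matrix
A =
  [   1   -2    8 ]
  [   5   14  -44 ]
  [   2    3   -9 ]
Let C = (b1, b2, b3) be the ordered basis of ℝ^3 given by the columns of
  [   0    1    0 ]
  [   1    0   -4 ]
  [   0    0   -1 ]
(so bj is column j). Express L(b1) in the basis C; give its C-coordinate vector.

(2, -2, -3)

Compute L(b1) = A b1 = (-2, 14, 3) in standard coordinates.
Then write this in C-coordinates: solve for y in y_1 b1 + ... + y_3 b3 = (-2, 14, 3).
This gives y = (2, -2, -3), which is column 1 of [L]_C.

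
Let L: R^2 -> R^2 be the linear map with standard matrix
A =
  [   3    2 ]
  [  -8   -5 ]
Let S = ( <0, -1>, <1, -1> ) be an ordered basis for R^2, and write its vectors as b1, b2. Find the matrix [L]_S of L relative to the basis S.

[[-3, 2], [-2, 1]]

Let P have columns b1, b2. Then [L]_S = P^(-1) A P.
Here det P = 1, so P^(-1) is integer; computing A P first and then P^(-1)(A P) gives [[-3, 2], [-2, 1]].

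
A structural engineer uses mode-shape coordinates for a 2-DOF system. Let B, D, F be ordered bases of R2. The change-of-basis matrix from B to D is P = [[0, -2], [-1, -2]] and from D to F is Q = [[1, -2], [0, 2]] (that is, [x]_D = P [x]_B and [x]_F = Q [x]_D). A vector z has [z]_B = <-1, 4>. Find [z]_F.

First [z]_D = P [z]_B = <-8, -7>.
Then [z]_F = Q [z]_D = <6, -14>.

<6, -14>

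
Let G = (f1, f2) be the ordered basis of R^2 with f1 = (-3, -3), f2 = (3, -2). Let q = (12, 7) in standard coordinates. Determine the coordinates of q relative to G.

(-3, 1)

[q]_G is the unique c with M c = q, where M has columns f1, f2.
System: -3c_1 + 3c_2 = 12, -3c_1 - 2c_2 = 7; solving gives c_1 = -3, c_2 = 1.
Check: -3f1 + f2 = (12, 7).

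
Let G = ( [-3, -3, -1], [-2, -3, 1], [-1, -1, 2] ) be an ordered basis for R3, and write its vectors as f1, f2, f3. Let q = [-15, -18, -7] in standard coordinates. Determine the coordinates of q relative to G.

[4, 3, -3]

[q]_G is the unique c with M c = q, where M has columns f1, ..., f3.
Solving this 3x3 system gives c = (4, 3, -3).
Check: 4f1 + 3f2 - 3f3 = [-15, -18, -7].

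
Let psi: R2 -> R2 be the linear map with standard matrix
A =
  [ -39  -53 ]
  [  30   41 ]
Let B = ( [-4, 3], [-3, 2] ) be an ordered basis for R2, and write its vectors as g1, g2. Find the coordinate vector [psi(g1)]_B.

[3, -3]

Column 1 of [psi]_B is the B-coordinate vector of psi(g1).
In standard coordinates psi(g1) = A g1 = [-3, 3].
Converting to B: [-3, 3] = 3g1 - 3g2, so the coordinate vector is [3, -3].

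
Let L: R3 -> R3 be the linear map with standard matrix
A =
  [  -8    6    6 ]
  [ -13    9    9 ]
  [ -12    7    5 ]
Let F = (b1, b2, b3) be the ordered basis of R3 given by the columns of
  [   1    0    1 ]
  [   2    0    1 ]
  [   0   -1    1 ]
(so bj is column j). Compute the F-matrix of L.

With P the matrix whose columns are b1, ..., b3, [L]_F = P^(-1) A P.
Column by column: L(b1) = A b1 = (4, 5, 2); its F-coordinates (1, 1, 3) give column 1.
Continuing for each basis vector yields [L]_F = [[1, -3, 1], [1, 2, 3], [3, -3, 3]].

[[1, -3, 1], [1, 2, 3], [3, -3, 3]]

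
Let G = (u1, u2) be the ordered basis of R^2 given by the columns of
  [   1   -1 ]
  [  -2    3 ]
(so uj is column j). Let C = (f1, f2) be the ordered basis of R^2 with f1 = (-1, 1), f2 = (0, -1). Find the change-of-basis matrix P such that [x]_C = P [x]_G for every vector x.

[[-1, 1], [1, -2]]

Let M have columns uj and N have columns fj. Then for every x, N [x]_C = x = M [x]_G, so P = N^(-1) M.
Since det N = 1, N^(-1) has integer entries; multiplying gives P = [[-1, 1], [1, -2]].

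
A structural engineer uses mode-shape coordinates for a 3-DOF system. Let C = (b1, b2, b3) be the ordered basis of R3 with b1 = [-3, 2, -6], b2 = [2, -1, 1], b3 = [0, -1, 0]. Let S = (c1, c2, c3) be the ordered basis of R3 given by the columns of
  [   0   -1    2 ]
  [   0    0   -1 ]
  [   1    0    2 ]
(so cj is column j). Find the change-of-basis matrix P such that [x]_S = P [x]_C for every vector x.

[[-2, -1, -2], [-1, 0, 2], [-2, 1, 1]]

Take x = bj: its C-coordinates are the j-th standard unit vector, so P e_j — column j of P — equals [bj]_S.
b1 = -2c1 - c2 - 2c3, giving column 1 = [-2, -1, -2]; repeating for each j gives P = [[-2, -1, -2], [-1, 0, 2], [-2, 1, 1]].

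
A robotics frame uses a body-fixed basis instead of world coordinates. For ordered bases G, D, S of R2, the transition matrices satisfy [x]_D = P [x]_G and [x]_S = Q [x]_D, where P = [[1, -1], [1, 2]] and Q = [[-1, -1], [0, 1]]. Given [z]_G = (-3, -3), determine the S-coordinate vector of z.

First [z]_D = P [z]_G = (0, -9).
Then [z]_S = Q [z]_D = (9, -9).

(9, -9)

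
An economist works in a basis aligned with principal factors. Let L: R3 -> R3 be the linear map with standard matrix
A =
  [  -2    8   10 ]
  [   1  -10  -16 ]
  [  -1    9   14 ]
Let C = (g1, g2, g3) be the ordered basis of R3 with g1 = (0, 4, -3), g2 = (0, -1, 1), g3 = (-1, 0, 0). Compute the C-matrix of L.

[[2, -1, 0], [0, 2, 1], [-2, -2, -2]]

Let P have columns g1, ..., g3. Then [L]_C = P^(-1) A P.
Here det P = -1, so P^(-1) is integer; computing A P first and then P^(-1)(A P) gives [[2, -1, 0], [0, 2, 1], [-2, -2, -2]].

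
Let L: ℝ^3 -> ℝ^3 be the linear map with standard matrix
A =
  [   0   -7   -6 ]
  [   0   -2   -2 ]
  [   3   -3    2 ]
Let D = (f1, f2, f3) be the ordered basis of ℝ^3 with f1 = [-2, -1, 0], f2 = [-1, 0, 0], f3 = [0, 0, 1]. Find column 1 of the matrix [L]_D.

Compute L(f1) = A f1 = [7, 2, -3] in standard coordinates.
Then write this in D-coordinates: solve for y in y_1 f1 + ... + y_3 f3 = [7, 2, -3].
This gives y = [-2, -3, -3], which is column 1 of [L]_D.

[-2, -3, -3]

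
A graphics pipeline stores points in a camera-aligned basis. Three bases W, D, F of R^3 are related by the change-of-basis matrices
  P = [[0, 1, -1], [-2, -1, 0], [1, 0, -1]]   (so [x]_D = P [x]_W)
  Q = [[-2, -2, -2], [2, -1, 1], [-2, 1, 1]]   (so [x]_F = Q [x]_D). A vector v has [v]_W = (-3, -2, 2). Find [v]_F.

Composing the changes, [v]_F = Q P [v]_W.
Q P = [[2, 0, 4], [3, 3, -3], [-1, -3, 1]]; applying this to (-3, -2, 2) gives (2, -21, 11).

(2, -21, 11)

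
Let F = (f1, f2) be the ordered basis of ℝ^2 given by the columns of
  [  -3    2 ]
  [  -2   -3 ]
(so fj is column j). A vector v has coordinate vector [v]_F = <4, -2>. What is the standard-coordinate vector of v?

<-16, -2>

v = M [v]_F, where M has columns f1, f2.
Carrying out the matrix-vector product, v = <-16, -2>.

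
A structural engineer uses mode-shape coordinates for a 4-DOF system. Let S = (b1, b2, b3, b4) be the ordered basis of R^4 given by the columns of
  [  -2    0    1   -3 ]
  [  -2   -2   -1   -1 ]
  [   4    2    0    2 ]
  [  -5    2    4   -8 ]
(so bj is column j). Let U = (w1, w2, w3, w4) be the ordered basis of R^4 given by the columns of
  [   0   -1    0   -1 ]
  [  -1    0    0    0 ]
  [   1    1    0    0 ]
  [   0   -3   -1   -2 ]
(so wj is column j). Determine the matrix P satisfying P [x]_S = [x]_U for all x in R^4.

[[2, 2, 1, 1], [2, 0, -1, 1], [-1, -2, -1, 1], [0, 0, 0, 2]]

Column j of P is [bj]_U, since P maps S-coordinates to U-coordinates.
Expressing b1 in U: b1 = 2w1 + 2w2 - w3 + 0·w4, so column 1 of P is <2, 2, -1, 0>.
Doing the same for each bj gives P = [[2, 2, 1, 1], [2, 0, -1, 1], [-1, -2, -1, 1], [0, 0, 0, 2]].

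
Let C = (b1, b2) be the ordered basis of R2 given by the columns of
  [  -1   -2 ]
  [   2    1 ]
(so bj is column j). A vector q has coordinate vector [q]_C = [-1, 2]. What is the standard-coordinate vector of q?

[-3, 0]

The coordinates say q = -b1 + 2b2; adding the scaled basis vectors gives [-3, 0].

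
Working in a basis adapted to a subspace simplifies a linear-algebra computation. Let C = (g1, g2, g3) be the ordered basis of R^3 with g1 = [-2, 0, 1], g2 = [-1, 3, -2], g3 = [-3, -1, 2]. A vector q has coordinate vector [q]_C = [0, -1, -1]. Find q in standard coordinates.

q = M [q]_C, where M has columns g1, ..., g3.
Carrying out the matrix-vector product, q = [4, -2, 0].

[4, -2, 0]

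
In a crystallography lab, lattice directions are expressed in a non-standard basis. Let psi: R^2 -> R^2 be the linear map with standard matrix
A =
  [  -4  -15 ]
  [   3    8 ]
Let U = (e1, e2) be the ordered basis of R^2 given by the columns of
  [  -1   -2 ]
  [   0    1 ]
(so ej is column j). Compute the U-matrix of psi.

Let P have columns e1, e2. Then [psi]_U = P^(-1) A P.
Here det P = -1, so P^(-1) is integer; computing A P first and then P^(-1)(A P) gives [[2, 3], [-3, 2]].

[[2, 3], [-3, 2]]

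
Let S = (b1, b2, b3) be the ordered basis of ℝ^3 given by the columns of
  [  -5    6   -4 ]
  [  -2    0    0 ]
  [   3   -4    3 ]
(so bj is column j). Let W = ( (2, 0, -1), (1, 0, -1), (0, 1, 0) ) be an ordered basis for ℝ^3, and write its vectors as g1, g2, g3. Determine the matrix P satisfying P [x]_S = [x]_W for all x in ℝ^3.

[[-2, 2, -1], [-1, 2, -2], [-2, 0, 0]]

Take x = bj: its S-coordinates are the j-th standard unit vector, so P e_j — column j of P — equals [bj]_W.
b1 = -2g1 - g2 - 2g3, giving column 1 = (-2, -1, -2); repeating for each j gives P = [[-2, 2, -1], [-1, 2, -2], [-2, 0, 0]].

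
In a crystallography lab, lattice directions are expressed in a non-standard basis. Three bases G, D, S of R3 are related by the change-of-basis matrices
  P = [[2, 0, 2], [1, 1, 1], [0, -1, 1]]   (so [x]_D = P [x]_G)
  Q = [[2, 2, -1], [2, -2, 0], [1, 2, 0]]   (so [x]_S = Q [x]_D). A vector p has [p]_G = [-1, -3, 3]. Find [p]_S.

Apply P to get D-coordinates [4, -1, 6], then Q to get S-coordinates.
The result is [p]_S = [0, 10, 2].

[0, 10, 2]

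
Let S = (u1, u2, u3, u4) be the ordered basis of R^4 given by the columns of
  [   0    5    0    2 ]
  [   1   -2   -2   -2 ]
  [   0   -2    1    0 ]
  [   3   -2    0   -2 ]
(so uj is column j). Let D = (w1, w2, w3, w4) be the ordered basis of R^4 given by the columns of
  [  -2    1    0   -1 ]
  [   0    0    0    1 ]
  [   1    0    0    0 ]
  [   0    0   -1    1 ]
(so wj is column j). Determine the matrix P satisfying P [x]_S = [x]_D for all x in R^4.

Let M have columns uj and N have columns wj. Then for every x, N [x]_D = x = M [x]_S, so P = N^(-1) M.
Since det N = 1, N^(-1) has integer entries; multiplying gives P = [[0, -2, 1, 0], [1, -1, 0, 0], [-2, 0, -2, 0], [1, -2, -2, -2]].

[[0, -2, 1, 0], [1, -1, 0, 0], [-2, 0, -2, 0], [1, -2, -2, -2]]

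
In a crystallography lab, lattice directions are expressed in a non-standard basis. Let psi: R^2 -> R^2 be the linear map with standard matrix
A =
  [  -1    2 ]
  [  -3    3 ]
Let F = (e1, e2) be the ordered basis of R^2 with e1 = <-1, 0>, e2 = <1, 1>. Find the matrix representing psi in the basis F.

Let P have columns e1, e2. Then [psi]_F = P^(-1) A P.
Here det P = -1, so P^(-1) is integer; computing A P first and then P^(-1)(A P) gives [[2, -1], [3, 0]].

[[2, -1], [3, 0]]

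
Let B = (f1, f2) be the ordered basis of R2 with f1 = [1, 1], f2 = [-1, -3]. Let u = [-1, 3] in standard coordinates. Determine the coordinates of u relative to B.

Write u = c_1 f1 + c_2 f2 and solve for the c_i.
System: c_1 - c_2 = -1, c_1 - 3c_2 = 3; solving gives c_1 = -3, c_2 = -2.
Check: -3f1 - 2f2 = [-1, 3].

[-3, -2]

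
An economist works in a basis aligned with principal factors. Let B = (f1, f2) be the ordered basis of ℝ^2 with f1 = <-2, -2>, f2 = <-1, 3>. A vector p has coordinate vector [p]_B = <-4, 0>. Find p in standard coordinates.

<8, 8>

p = M [p]_B, where M has columns f1, f2.
Carrying out the matrix-vector product, p = <8, 8>.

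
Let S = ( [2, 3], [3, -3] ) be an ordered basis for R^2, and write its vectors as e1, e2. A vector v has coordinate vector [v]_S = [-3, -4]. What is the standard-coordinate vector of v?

[-18, 3]

By definition v = -3e1 - 4e2.
Summing componentwise gives [-18, 3].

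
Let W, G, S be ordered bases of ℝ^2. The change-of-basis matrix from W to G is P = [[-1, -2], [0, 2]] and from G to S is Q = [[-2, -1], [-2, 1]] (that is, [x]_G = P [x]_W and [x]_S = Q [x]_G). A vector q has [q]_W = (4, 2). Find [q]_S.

(12, 20)

Composing the changes, [q]_S = Q P [q]_W.
Q P = [[2, 2], [2, 6]]; applying this to (4, 2) gives (12, 20).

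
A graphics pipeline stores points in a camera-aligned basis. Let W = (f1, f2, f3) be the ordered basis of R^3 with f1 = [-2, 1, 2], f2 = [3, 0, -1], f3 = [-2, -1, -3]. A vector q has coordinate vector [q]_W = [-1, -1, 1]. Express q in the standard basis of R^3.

[-3, -2, -4]

The coordinates say q = -f1 - f2 + f3; adding the scaled basis vectors gives [-3, -2, -4].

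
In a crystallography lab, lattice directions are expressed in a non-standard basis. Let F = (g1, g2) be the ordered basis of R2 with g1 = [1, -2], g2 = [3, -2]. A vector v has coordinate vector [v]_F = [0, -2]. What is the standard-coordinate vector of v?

By definition v = 0·g1 - 2g2.
Summing componentwise gives [-6, 4].

[-6, 4]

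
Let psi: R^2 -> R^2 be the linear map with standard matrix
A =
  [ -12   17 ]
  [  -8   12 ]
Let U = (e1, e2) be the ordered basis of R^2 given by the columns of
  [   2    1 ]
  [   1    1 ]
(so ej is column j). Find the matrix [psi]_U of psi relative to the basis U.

[[-3, 1], [-1, 3]]

Let P have columns e1, e2. Then [psi]_U = P^(-1) A P.
Here det P = 1, so P^(-1) is integer; computing A P first and then P^(-1)(A P) gives [[-3, 1], [-1, 3]].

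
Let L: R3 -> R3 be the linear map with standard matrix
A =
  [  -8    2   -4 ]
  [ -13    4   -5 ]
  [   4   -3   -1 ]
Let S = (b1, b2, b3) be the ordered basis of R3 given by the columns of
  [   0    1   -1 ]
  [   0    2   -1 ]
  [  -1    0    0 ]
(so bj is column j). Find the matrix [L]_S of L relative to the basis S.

With P the matrix whose columns are b1, ..., b3, [L]_S = P^(-1) A P.
Column by column: L(b1) = A b1 = <4, 5, 1>; its S-coordinates <-1, 1, -3> give column 1.
Continuing for each basis vector yields [L]_S = [[-1, 2, 1], [1, -1, 3], [-3, 3, -3]].

[[-1, 2, 1], [1, -1, 3], [-3, 3, -3]]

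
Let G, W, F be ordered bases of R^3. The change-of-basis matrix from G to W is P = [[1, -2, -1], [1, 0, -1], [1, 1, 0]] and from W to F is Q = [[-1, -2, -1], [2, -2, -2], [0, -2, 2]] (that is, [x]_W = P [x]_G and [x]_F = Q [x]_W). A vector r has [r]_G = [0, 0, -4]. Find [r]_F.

[-12, 0, -8]

First [r]_W = P [r]_G = [4, 4, 0].
Then [r]_F = Q [r]_W = [-12, 0, -8].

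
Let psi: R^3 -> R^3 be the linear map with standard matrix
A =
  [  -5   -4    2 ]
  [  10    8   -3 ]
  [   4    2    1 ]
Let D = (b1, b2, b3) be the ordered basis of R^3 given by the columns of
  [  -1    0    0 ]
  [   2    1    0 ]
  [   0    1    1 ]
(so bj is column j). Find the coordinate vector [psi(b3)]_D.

<-2, 1, 0>

Column 3 of [psi]_D is the D-coordinate vector of psi(b3).
In standard coordinates psi(b3) = A b3 = <2, -3, 1>.
Converting to D: <2, -3, 1> = -2b1 + b2 + 0·b3, so the coordinate vector is <-2, 1, 0>.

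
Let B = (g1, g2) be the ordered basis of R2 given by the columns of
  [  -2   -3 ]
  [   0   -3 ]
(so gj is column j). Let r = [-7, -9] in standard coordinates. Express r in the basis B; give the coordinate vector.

[-1, 3]

Write r = c_1 g1 + c_2 g2 and solve for the c_i.
System: -2c_1 - 3c_2 = -7, 0c_1 - 3c_2 = -9; solving gives c_1 = -1, c_2 = 3.
Check: -g1 + 3g2 = [-7, -9].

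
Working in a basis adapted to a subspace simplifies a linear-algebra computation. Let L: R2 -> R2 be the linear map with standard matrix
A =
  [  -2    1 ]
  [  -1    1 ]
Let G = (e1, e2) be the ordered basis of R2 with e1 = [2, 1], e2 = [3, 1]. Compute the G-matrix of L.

[[0, -1], [-1, -1]]

With P the matrix whose columns are e1, e2, [L]_G = P^(-1) A P.
Column by column: L(e1) = A e1 = [-3, -1]; its G-coordinates [0, -1] give column 1.
Continuing for each basis vector yields [L]_G = [[0, -1], [-1, -1]].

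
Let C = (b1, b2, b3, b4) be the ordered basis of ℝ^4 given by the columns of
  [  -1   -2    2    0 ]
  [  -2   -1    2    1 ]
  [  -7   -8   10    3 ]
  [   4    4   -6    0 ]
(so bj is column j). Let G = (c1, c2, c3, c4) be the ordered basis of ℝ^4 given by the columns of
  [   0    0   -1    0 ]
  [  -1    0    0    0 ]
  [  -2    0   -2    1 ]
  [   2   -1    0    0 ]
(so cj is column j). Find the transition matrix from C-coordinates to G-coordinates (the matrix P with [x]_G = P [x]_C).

Column j of P is [bj]_G, since P maps C-coordinates to G-coordinates.
Expressing b1 in G: b1 = 2c1 + 0·c2 + c3 - c4, so column 1 of P is [2, 0, 1, -1].
Doing the same for each bj gives P = [[2, 1, -2, -1], [0, -2, 2, -2], [1, 2, -2, 0], [-1, -2, 2, 1]].

[[2, 1, -2, -1], [0, -2, 2, -2], [1, 2, -2, 0], [-1, -2, 2, 1]]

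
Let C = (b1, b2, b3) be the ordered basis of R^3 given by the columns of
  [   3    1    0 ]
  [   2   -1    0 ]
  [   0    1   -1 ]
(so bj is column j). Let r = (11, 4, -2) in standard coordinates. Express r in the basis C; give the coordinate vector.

We seek scalars with c_1 b1 + ... + c_3 b3 = r; equivalently solve M c = r where the columns of M are b1, ..., b3.
Row-reducing the augmented matrix [M | r] gives c = (3, 2, 4).
Check: 3b1 + 2b2 + 4b3 = (11, 4, -2).

(3, 2, 4)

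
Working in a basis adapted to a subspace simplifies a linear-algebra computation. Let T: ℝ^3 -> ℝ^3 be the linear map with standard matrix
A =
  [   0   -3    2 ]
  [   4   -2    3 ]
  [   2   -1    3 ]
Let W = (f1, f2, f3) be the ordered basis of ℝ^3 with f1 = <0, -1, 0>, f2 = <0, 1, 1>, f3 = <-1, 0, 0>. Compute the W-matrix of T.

[[-1, 1, 2], [1, 2, -2], [-3, 1, 0]]

Let P have columns f1, ..., f3. Then [T]_W = P^(-1) A P.
Here det P = 1, so P^(-1) is integer; computing A P first and then P^(-1)(A P) gives [[-1, 1, 2], [1, 2, -2], [-3, 1, 0]].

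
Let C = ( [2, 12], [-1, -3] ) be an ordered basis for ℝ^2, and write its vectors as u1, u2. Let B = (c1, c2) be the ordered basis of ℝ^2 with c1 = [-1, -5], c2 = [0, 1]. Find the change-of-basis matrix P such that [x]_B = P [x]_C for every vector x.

Let M have columns uj and N have columns cj. Then for every x, N [x]_B = x = M [x]_C, so P = N^(-1) M.
Since det N = -1, N^(-1) has integer entries; multiplying gives P = [[-2, 1], [2, 2]].

[[-2, 1], [2, 2]]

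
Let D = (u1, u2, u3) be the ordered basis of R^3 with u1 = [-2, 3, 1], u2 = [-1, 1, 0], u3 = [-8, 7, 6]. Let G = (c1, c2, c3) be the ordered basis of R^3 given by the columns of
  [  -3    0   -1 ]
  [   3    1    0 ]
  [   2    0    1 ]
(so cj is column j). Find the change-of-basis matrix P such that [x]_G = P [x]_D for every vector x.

[[1, 1, 2], [0, -2, 1], [-1, -2, 2]]

Let M have columns uj and N have columns cj. Then for every x, N [x]_G = x = M [x]_D, so P = N^(-1) M.
Since det N = -1, N^(-1) has integer entries; multiplying gives P = [[1, 1, 2], [0, -2, 1], [-1, -2, 2]].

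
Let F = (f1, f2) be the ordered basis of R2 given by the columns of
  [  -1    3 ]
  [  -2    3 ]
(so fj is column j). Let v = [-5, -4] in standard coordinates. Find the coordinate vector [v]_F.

Write v = c_1 f1 + c_2 f2 and solve for the c_i.
System: -c_1 + 3c_2 = -5, -2c_1 + 3c_2 = -4; solving gives c_1 = -1, c_2 = -2.
Check: -f1 - 2f2 = [-5, -4].

[-1, -2]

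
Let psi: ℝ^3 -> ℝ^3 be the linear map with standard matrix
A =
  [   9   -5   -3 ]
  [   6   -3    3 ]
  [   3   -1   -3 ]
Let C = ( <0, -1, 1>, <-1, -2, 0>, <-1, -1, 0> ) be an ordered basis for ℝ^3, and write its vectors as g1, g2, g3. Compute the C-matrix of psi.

The j-th column of [psi]_C is [psi(gj)]_C.
psi(g1) = A g1 = <2, 6, -2> = -2g1 - 2g2 + 0·g3, so column 1 is <-2, -2, 0>.
Repeating for g2, g3 and assembling the columns gives [[-2, -1, -2], [-2, 2, 1], [0, -3, 3]].

[[-2, -1, -2], [-2, 2, 1], [0, -3, 3]]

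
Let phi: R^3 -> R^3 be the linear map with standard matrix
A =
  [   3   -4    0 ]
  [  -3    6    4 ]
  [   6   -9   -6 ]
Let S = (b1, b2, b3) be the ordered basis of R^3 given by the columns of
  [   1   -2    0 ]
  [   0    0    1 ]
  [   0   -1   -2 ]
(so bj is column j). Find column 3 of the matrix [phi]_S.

[-2, 1, -2]

Compute phi(b3) = A b3 = [-4, -2, 3] in standard coordinates.
Then write this in S-coordinates: solve for y in y_1 b1 + ... + y_3 b3 = [-4, -2, 3].
This gives y = [-2, 1, -2], which is column 3 of [phi]_S.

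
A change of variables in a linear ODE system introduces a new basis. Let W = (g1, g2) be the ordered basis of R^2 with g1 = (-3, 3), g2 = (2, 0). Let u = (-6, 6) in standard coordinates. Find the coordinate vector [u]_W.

We seek scalars with c_1 g1 + c_2 g2 = u; equivalently solve M c = u where the columns of M are g1, g2.
System: -3c_1 + 2c_2 = -6, 3c_1 + 0c_2 = 6; solving gives c_1 = 2, c_2 = 0.
Check: 2g1 + 0·g2 = (-6, 6).

(2, 0)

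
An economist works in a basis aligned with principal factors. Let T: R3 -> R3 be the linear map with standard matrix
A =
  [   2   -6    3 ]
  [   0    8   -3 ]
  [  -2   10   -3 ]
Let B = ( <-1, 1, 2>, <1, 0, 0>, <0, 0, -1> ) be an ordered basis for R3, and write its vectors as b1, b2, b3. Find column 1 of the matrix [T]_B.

Compute T(b1) = A b1 = <-2, 2, 6> in standard coordinates.
Then write this in B-coordinates: solve for y in y_1 b1 + ... + y_3 b3 = <-2, 2, 6>.
This gives y = <2, 0, -2>, which is column 1 of [T]_B.

<2, 0, -2>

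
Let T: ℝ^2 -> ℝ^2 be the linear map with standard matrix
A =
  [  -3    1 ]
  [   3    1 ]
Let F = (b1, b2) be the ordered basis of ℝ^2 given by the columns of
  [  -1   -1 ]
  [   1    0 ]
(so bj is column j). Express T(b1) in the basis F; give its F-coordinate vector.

Compute T(b1) = A b1 = [4, -2] in standard coordinates.
Then write this in F-coordinates: solve for y in y_1 b1 + y_2 b2 = [4, -2].
This gives y = [-2, -2], which is column 1 of [T]_F.

[-2, -2]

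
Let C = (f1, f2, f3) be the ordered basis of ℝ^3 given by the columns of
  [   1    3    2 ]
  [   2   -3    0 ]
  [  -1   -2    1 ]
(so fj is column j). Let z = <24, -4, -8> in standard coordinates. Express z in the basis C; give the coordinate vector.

We seek scalars with c_1 f1 + ... + c_3 f3 = z; equivalently solve M c = z where the columns of M are f1, ..., f3.
Solving this 3x3 system gives c = (4, 4, 4).
Check: 4f1 + 4f2 + 4f3 = <24, -4, -8>.

<4, 4, 4>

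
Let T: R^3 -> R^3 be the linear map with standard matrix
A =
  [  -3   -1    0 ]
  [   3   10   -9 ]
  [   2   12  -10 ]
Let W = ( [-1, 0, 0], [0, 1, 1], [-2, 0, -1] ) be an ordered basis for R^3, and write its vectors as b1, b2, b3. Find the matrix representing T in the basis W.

Let P have columns b1, ..., b3. Then [T]_W = P^(-1) A P.
Here det P = 1, so P^(-1) is integer; computing A P first and then P^(-1)(A P) gives [[-1, 3, 0], [-3, 1, 3], [-1, -1, -3]].

[[-1, 3, 0], [-3, 1, 3], [-1, -1, -3]]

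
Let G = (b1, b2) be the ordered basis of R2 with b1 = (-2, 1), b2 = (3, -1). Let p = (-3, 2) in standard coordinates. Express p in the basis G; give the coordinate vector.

(3, 1)

Write p = c_1 b1 + c_2 b2 and solve for the c_i.
System: -2c_1 + 3c_2 = -3, c_1 - c_2 = 2; solving gives c_1 = 3, c_2 = 1.
Check: 3b1 + b2 = (-3, 2).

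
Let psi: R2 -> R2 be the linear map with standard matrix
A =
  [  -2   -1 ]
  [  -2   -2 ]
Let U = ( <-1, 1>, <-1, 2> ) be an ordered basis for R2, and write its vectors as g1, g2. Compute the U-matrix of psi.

[[-2, 2], [1, -2]]

With P the matrix whose columns are g1, g2, [psi]_U = P^(-1) A P.
Column by column: psi(g1) = A g1 = <1, 0>; its U-coordinates <-2, 1> give column 1.
Continuing for each basis vector yields [psi]_U = [[-2, 2], [1, -2]].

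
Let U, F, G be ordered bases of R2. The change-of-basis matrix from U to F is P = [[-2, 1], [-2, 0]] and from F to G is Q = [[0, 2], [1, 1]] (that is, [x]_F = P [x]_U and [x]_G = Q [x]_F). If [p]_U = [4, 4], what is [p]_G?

[-16, -12]

Apply P to get F-coordinates [-4, -8], then Q to get G-coordinates.
The result is [p]_G = [-16, -12].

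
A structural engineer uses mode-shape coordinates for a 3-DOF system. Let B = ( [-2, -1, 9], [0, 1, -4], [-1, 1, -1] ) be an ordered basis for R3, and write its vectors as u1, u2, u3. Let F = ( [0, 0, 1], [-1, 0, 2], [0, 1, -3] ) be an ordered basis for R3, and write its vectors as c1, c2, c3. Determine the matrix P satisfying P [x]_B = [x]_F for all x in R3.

Let M have columns uj and N have columns cj. Then for every x, N [x]_F = x = M [x]_B, so P = N^(-1) M.
Since det N = -1, N^(-1) has integer entries; multiplying gives P = [[2, -1, 0], [2, 0, 1], [-1, 1, 1]].

[[2, -1, 0], [2, 0, 1], [-1, 1, 1]]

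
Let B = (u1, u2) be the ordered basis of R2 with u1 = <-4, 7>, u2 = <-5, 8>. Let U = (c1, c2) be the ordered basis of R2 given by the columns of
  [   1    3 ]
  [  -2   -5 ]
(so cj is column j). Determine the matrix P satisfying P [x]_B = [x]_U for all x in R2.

[[-1, 1], [-1, -2]]

Column j of P is [uj]_U, since P maps B-coordinates to U-coordinates.
Expressing u1 in U: u1 = -c1 - c2, so column 1 of P is <-1, -1>.
Doing the same for each uj gives P = [[-1, 1], [-1, -2]].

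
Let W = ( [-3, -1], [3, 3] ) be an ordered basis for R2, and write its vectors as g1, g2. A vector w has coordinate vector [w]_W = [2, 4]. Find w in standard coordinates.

[6, 10]

w = M [w]_W, where M has columns g1, g2.
Carrying out the matrix-vector product, w = [6, 10].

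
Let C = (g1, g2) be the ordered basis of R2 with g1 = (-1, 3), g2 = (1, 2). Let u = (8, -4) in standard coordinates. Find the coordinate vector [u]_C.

[u]_C is the unique c with M c = u, where M has columns g1, g2.
System: -c_1 + c_2 = 8, 3c_1 + 2c_2 = -4; solving gives c_1 = -4, c_2 = 4.
Check: -4g1 + 4g2 = (8, -4).

(-4, 4)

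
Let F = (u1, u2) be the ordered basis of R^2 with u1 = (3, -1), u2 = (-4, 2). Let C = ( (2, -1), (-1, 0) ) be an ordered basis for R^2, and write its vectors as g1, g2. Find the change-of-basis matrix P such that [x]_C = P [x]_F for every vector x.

Column j of P is [uj]_C, since P maps F-coordinates to C-coordinates.
Expressing u1 in C: u1 = g1 - g2, so column 1 of P is (1, -1).
Doing the same for each uj gives P = [[1, -2], [-1, 0]].

[[1, -2], [-1, 0]]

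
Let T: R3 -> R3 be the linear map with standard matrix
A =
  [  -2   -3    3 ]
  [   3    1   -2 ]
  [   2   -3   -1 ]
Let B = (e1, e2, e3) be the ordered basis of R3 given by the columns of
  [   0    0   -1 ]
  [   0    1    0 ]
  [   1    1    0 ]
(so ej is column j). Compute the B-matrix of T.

With P the matrix whose columns are e1, ..., e3, [T]_B = P^(-1) A P.
Column by column: T(e1) = A e1 = [3, -2, -1]; its B-coordinates [1, -2, -3] give column 1.
Continuing for each basis vector yields [T]_B = [[1, -3, 1], [-2, -1, -3], [-3, 0, -2]].

[[1, -3, 1], [-2, -1, -3], [-3, 0, -2]]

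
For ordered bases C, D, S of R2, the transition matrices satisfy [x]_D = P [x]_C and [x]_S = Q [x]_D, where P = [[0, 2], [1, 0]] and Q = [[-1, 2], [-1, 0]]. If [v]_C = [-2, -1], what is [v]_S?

[-2, 2]

First [v]_D = P [v]_C = [-2, -2].
Then [v]_S = Q [v]_D = [-2, 2].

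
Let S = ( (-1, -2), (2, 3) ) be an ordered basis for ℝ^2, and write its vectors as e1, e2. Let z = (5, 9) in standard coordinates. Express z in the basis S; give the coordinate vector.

[z]_S is the unique c with M c = z, where M has columns e1, e2.
System: -c_1 + 2c_2 = 5, -2c_1 + 3c_2 = 9; solving gives c_1 = -3, c_2 = 1.
Check: -3e1 + e2 = (5, 9).

(-3, 1)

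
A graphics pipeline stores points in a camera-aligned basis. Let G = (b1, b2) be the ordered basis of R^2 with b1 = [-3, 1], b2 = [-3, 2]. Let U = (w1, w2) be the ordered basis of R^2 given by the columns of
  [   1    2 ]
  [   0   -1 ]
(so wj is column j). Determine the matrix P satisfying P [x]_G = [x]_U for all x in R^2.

Let M have columns bj and N have columns wj. Then for every x, N [x]_U = x = M [x]_G, so P = N^(-1) M.
Since det N = -1, N^(-1) has integer entries; multiplying gives P = [[-1, 1], [-1, -2]].

[[-1, 1], [-1, -2]]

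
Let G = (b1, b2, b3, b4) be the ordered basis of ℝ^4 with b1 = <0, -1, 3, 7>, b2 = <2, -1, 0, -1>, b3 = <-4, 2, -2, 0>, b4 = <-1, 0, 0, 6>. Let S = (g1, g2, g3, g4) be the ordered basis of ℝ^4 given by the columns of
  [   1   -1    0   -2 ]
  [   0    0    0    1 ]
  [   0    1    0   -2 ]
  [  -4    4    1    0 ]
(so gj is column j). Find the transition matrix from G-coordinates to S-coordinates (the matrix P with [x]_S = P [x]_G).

[[-1, -2, 2, -1], [1, -2, 2, 0], [-1, -1, 0, 2], [-1, -1, 2, 0]]

Let M have columns bj and N have columns gj. Then for every x, N [x]_S = x = M [x]_G, so P = N^(-1) M.
Since det N = 1, N^(-1) has integer entries; multiplying gives P = [[-1, -2, 2, -1], [1, -2, 2, 0], [-1, -1, 0, 2], [-1, -1, 2, 0]].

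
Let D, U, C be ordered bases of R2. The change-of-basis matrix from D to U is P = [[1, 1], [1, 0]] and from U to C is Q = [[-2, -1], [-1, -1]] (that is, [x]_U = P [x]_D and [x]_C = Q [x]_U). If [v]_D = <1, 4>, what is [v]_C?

<-11, -6>

Composing the changes, [v]_C = Q P [v]_D.
Q P = [[-3, -2], [-2, -1]]; applying this to <1, 4> gives <-11, -6>.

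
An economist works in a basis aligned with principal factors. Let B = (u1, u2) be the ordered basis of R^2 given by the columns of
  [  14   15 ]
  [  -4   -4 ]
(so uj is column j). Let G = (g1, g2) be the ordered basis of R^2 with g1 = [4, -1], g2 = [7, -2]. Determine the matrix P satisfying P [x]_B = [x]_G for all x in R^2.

Let M have columns uj and N have columns gj. Then for every x, N [x]_G = x = M [x]_B, so P = N^(-1) M.
Since det N = -1, N^(-1) has integer entries; multiplying gives P = [[0, 2], [2, 1]].

[[0, 2], [2, 1]]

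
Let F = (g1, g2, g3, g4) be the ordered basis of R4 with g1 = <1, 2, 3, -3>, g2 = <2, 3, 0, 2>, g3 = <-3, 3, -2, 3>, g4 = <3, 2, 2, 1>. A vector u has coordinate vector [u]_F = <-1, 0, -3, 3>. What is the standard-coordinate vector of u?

u = M [u]_F, where M has columns g1, ..., g4.
Carrying out the matrix-vector product, u = <17, -5, 9, -3>.

<17, -5, 9, -3>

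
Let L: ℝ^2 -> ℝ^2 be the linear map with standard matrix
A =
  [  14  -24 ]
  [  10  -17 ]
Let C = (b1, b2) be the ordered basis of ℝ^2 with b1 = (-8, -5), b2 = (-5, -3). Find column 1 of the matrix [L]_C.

Column 1 of [L]_C is the C-coordinate vector of L(b1).
In standard coordinates L(b1) = A b1 = (8, 5).
Converting to C: (8, 5) = -b1 + 0·b2, so the coordinate vector is (-1, 0).

(-1, 0)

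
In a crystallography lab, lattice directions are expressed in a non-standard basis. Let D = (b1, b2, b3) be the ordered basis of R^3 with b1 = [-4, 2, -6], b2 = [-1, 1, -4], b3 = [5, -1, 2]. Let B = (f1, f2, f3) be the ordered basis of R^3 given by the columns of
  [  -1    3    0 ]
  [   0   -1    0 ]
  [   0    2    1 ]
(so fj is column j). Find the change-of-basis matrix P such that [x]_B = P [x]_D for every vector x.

Let M have columns bj and N have columns fj. Then for every x, N [x]_B = x = M [x]_D, so P = N^(-1) M.
Since det N = 1, N^(-1) has integer entries; multiplying gives P = [[-2, -2, -2], [-2, -1, 1], [-2, -2, 0]].

[[-2, -2, -2], [-2, -1, 1], [-2, -2, 0]]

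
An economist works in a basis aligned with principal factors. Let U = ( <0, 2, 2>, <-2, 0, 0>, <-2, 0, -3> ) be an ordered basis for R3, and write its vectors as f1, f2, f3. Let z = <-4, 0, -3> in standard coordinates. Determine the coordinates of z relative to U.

<0, 1, 1>

We seek scalars with c_1 f1 + ... + c_3 f3 = z; equivalently solve M c = z where the columns of M are f1, ..., f3.
Gaussian elimination on [M | z] yields c = (0, 1, 1).
Check: 0·f1 + f2 + f3 = <-4, 0, -3>.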